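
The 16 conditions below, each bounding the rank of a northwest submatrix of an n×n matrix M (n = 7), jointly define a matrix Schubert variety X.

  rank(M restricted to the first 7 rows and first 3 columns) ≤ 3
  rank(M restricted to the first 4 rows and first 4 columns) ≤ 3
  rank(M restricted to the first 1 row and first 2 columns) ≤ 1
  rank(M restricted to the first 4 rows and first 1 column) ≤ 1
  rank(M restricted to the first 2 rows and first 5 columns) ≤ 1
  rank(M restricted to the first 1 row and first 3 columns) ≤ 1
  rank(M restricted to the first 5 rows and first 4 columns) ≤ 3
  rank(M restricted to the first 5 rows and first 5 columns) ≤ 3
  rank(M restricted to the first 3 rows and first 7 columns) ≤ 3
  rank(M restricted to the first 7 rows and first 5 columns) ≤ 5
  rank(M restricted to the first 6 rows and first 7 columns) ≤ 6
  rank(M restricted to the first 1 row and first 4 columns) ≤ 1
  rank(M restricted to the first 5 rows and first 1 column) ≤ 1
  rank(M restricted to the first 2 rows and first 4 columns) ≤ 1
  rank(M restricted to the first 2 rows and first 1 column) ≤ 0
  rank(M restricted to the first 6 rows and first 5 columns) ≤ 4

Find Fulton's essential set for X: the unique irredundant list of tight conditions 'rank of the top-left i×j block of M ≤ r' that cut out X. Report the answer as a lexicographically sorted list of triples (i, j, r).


Rank table r_w(7×7) implied by the 16 constraints:

  row 1: 0, 1, 1, 1, 1, 1, 1
  row 2: 0, 1, 1, 1, 1, 2, 2
  row 3: 1, 2, 2, 2, 2, 3, 3
  row 4: 1, 2, 3, 3, 3, 4, 4
  row 5: 1, 2, 3, 3, 3, 4, 5
  row 6: 1, 2, 3, 4, 4, 5, 6
  row 7: 1, 2, 3, 4, 5, 6, 7

reading off 1-entries of Δ²R: w = (2, 6, 1, 3, 7, 4, 5).

Fulton essential set (3 of the 7 Rothe cells):

[(2, 1, 0), (2, 5, 1), (5, 5, 3)]


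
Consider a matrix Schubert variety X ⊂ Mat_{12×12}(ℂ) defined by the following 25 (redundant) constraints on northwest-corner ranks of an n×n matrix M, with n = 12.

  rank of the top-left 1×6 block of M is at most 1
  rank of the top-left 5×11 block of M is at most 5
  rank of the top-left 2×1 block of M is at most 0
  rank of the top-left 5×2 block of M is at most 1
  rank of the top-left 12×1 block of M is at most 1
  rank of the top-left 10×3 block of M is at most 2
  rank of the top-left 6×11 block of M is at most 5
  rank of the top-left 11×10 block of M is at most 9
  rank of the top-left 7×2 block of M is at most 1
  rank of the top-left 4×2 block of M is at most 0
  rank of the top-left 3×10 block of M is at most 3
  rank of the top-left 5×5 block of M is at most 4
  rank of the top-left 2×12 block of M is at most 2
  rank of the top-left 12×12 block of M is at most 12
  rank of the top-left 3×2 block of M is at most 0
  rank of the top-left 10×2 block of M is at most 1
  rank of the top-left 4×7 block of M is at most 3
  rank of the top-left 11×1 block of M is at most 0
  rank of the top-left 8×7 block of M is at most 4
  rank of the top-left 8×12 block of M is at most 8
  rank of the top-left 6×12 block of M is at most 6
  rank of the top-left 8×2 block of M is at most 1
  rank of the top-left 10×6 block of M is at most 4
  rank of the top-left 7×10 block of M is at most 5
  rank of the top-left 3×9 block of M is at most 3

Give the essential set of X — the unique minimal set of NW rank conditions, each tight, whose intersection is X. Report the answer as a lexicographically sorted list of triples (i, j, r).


Rank table r_w(12×12) implied by the 25 constraints:

  0, 0, 1, 1, 1, 1, 1, 1, 1, 1, 1, 1
  0, 0, 1, 2, 2, 2, 2, 2, 2, 2, 2, 2
  0, 0, 1, 2, 3, 3, 3, 3, 3, 3, 3, 3
  0, 0, 1, 2, 3, 3, 3, 4, 4, 4, 4, 4
  0, 1, 2, 3, 4, 4, 4, 5, 5, 5, 5, 5
  0, 1, 2, 3, 4, 4, 4, 5, 5, 5, 5, 6
  0, 1, 2, 3, 4, 4, 4, 5, 5, 5, 6, 7
  0, 1, 2, 3, 4, 4, 4, 5, 6, 6, 7, 8
  0, 1, 2, 3, 4, 4, 5, 6, 7, 7, 8, 9
  0, 1, 2, 3, 4, 4, 5, 6, 7, 8, 9, 10
  0, 1, 2, 3, 4, 5, 6, 7, 8, 9, 10, 11
  1, 2, 3, 4, 5, 6, 7, 8, 9, 10, 11, 12

so w = (3, 4, 5, 8, 2, 12, 11, 9, 7, 10, 6, 1).

D(w) has 30 cells with 7 SE-corners; essential set:

[(4, 2, 0), (4, 7, 3), (6, 11, 5), (7, 10, 5), (8, 7, 4), (10, 6, 4), (11, 1, 0)]


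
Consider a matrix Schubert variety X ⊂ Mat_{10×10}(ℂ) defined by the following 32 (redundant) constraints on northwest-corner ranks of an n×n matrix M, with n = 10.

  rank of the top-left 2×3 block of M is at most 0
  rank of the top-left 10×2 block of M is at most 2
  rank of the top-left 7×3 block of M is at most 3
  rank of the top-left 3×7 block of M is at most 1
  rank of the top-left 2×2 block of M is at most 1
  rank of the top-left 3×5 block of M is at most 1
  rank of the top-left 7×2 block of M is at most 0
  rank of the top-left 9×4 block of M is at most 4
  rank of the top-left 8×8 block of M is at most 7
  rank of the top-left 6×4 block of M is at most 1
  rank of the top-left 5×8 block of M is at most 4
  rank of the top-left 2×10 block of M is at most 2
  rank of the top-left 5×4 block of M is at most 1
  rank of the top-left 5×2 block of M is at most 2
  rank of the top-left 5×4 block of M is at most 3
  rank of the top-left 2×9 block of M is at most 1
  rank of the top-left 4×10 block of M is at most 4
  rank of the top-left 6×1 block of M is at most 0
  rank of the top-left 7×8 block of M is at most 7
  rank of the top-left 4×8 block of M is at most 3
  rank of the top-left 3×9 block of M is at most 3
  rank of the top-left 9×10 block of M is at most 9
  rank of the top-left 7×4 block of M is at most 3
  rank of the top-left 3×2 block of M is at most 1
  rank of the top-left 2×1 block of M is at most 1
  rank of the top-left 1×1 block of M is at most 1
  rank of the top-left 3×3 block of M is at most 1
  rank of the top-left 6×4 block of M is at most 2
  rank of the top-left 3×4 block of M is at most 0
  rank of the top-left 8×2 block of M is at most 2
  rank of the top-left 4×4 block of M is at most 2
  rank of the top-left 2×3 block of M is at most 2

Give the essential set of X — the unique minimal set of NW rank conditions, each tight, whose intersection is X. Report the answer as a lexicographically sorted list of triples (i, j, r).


Computing R[i][j] = min implied NW-rank bound (n=10, 32 conditions):

  0, 0, 0, 0, 1, 1, 1, 1, 1, 1
  0, 0, 0, 0, 1, 1, 1, 1, 1, 2
  0, 0, 0, 0, 1, 1, 1, 2, 2, 3
  0, 0, 1, 1, 2, 2, 2, 3, 3, 4
  0, 0, 1, 1, 2, 3, 3, 4, 4, 5
  0, 0, 1, 1, 2, 3, 4, 5, 5, 6
  0, 0, 1, 2, 3, 4, 5, 6, 6, 7
  1, 1, 2, 3, 4, 5, 6, 7, 7, 8
  1, 2, 3, 4, 5, 6, 7, 8, 8, 9
  1, 2, 3, 4, 5, 6, 7, 8, 9, 10

reading off 1-entries of Δ²R: w = (5, 10, 8, 3, 6, 7, 4, 1, 2, 9).

ℓ(w)=28; the 5 essential cells (i,j,r):

[(2, 9, 1), (3, 4, 0), (3, 7, 1), (6, 4, 1), (7, 2, 0)]


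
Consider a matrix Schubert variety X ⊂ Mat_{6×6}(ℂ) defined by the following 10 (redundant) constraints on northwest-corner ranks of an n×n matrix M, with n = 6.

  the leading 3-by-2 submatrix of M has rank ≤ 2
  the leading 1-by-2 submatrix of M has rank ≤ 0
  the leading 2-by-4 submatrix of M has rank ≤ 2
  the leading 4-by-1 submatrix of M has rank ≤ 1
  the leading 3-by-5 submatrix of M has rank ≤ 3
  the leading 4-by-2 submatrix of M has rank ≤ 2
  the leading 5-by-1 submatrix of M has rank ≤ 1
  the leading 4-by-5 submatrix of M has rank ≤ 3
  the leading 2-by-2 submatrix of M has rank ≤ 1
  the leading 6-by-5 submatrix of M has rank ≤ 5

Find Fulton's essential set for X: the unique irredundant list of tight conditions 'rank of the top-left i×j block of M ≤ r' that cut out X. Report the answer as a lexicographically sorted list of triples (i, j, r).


Rank table r_w(6×6) implied by the 10 constraints:

  R[1]: 0, 0, 1, 1, 1, 1
  R[2]: 1, 1, 2, 2, 2, 2
  R[3]: 1, 2, 3, 3, 3, 3
  R[4]: 1, 2, 3, 3, 3, 4
  R[5]: 1, 2, 3, 4, 4, 5
  R[6]: 1, 2, 3, 4, 5, 6

hence w(1..6) = (3, 1, 2, 6, 4, 5).

D(w) has 4 cells with 2 SE-corners; essential set:

[(1, 2, 0), (4, 5, 3)]


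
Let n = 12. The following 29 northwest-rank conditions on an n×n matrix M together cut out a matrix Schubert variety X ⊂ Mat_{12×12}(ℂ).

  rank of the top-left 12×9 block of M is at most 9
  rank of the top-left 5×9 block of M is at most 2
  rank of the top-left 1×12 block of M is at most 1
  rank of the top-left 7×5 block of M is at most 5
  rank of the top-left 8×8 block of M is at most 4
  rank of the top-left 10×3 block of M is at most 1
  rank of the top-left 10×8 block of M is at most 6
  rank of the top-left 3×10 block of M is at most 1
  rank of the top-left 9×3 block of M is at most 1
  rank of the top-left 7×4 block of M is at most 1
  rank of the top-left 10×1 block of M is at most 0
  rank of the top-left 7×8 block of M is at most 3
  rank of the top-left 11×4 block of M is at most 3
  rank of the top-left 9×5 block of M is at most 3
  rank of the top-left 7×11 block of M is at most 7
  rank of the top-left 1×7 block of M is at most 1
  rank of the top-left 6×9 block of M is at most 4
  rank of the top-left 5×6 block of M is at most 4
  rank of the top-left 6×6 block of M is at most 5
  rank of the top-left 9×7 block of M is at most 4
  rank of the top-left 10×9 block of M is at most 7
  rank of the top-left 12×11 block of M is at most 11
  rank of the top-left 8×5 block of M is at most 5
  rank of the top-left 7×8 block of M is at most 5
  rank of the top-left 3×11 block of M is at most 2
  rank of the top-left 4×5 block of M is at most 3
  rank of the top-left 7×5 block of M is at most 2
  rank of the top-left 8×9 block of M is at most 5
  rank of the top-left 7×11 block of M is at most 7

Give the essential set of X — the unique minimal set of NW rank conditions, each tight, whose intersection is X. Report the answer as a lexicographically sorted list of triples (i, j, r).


The tightest implied rank at each (i,j), from the 29 conditions:

  row 1: 0, 1, 1, 1, 1, 1, 1, 1, 1, 1, 1, 1
  row 2: 0, 1, 1, 1, 1, 1, 1, 1, 1, 1, 2, 2
  row 3: 0, 1, 1, 1, 1, 1, 1, 1, 1, 1, 2, 3
  row 4: 0, 1, 1, 1, 2, 2, 2, 2, 2, 2, 3, 4
  row 5: 0, 1, 1, 1, 2, 2, 2, 2, 2, 3, 4, 5
  row 6: 0, 1, 1, 1, 2, 3, 3, 3, 3, 4, 5, 6
  row 7: 0, 1, 1, 1, 2, 3, 3, 3, 4, 5, 6, 7
  row 8: 0, 1, 1, 2, 3, 4, 4, 4, 5, 6, 7, 8
  row 9: 0, 1, 1, 2, 3, 4, 4, 5, 6, 7, 8, 9
  row 10: 0, 1, 1, 2, 3, 4, 5, 6, 7, 8, 9, 10
  row 11: 1, 2, 2, 3, 4, 5, 6, 7, 8, 9, 10, 11
  row 12: 1, 2, 3, 4, 5, 6, 7, 8, 9, 10, 11, 12

reading off 1-entries of Δ²R: w = (2, 11, 12, 5, 10, 6, 9, 4, 8, 7, 1, 3).

D(w) has 44 cells with 7 SE-corners; essential set:

[(3, 10, 1), (5, 9, 2), (7, 4, 1), (7, 8, 3), (9, 7, 4), (10, 1, 0), (10, 3, 1)]


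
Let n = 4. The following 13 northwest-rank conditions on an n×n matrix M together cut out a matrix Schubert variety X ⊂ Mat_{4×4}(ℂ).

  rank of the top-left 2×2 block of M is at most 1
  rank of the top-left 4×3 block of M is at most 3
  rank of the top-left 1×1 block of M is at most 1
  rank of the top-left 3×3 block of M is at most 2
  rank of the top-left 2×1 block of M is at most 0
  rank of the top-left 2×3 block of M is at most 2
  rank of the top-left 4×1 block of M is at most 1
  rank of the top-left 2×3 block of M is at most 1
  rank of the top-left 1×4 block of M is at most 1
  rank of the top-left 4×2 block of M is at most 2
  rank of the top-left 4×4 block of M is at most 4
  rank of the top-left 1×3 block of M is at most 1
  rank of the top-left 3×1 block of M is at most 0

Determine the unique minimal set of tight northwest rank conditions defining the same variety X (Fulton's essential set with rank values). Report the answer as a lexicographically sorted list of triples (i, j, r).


Reconstructing r_w from the 13 given conditions:

  0  1  1  1
  0  1  1  2
  0  1  2  3
  1  2  3  4

second differences of R give the permutation w = (2, 4, 3, 1).

|D(w)|=4, |Ess(w)|=2:

[(2, 3, 1), (3, 1, 0)]


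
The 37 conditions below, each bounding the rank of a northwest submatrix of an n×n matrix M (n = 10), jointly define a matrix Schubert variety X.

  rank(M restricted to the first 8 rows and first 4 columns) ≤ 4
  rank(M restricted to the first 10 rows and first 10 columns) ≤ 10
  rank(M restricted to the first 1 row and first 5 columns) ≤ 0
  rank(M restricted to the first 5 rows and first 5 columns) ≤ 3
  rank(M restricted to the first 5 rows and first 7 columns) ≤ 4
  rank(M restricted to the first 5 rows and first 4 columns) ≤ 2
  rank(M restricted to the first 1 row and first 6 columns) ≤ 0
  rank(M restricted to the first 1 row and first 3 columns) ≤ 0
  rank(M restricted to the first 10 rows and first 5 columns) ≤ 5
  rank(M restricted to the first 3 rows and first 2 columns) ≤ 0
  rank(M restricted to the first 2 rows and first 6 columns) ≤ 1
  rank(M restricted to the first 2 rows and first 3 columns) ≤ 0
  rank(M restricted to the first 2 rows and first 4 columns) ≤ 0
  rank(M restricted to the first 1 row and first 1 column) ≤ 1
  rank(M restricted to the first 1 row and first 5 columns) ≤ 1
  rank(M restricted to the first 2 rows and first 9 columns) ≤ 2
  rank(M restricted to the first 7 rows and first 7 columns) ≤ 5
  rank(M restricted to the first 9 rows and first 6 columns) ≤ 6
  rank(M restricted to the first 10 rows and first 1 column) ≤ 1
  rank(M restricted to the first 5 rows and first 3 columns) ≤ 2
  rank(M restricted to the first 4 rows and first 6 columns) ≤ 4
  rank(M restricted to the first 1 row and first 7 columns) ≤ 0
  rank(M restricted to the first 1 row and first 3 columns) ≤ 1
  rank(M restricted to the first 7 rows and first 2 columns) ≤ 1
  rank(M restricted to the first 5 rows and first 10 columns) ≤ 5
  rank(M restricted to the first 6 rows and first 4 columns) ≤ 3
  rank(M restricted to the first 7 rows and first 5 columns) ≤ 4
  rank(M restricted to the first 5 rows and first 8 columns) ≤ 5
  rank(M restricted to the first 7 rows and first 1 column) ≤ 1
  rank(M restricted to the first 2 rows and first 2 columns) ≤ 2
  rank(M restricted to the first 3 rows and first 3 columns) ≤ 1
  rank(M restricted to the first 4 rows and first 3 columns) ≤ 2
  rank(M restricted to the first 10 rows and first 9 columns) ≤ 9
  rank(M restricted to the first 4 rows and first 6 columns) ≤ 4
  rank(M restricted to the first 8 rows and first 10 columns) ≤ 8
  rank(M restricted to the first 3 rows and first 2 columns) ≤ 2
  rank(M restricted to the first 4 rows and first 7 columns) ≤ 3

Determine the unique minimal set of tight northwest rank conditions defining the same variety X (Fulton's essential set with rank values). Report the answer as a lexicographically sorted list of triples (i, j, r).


The tightest implied rank at each (i,j), from the 37 conditions:

  R[1]: 0 0 0 0 0 0 0 1 1 1
  R[2]: 0 0 0 0 1 1 1 2 2 2
  R[3]: 0 0 1 1 2 2 2 3 3 3
  R[4]: 1 1 2 2 3 3 3 4 4 4
  R[5]: 1 1 2 2 3 4 4 5 5 5
  R[6]: 1 1 2 3 4 5 5 6 6 6
  R[7]: 1 1 2 3 4 5 5 6 7 7
  R[8]: 1 2 3 4 5 6 6 7 8 8
  R[9]: 1 2 3 4 5 6 7 8 9 9
  R[10]: 1 2 3 4 5 6 7 8 9 10

so w = (8, 5, 3, 1, 6, 4, 9, 2, 7, 10).

Rothe diagram D(w) (18 cells), 6 SE-corners (essential conditions):

[(1, 7, 0), (2, 4, 0), (3, 2, 0), (5, 4, 2), (7, 2, 1), (7, 7, 5)]


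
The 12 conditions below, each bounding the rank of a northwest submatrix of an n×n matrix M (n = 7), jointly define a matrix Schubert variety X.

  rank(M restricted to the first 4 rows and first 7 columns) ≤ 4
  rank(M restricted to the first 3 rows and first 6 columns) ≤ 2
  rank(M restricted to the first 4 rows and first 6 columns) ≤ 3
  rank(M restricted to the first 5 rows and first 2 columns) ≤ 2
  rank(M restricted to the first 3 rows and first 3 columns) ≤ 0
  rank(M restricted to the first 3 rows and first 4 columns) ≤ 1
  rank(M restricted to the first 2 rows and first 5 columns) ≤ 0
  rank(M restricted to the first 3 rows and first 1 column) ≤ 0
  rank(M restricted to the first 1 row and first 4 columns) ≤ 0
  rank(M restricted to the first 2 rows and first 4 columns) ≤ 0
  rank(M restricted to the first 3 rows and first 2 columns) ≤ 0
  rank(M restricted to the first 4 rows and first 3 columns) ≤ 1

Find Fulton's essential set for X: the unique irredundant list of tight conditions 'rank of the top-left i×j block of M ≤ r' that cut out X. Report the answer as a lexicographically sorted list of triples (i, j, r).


Rank table r_w(7×7) implied by the 12 constraints:

  R[1]: 0  0  0  0  0  1  1
  R[2]: 0  0  0  0  0  1  2
  R[3]: 0  0  0  1  1  2  3
  R[4]: 1  1  1  2  2  3  4
  R[5]: 1  2  2  3  3  4  5
  R[6]: 1  2  3  4  4  5  6
  R[7]: 1  2  3  4  5  6  7

reading off 1-entries of Δ²R: w = (6, 7, 4, 1, 2, 3, 5).

D(w) has 13 cells with 2 SE-corners; essential set:

[(2, 5, 0), (3, 3, 0)]


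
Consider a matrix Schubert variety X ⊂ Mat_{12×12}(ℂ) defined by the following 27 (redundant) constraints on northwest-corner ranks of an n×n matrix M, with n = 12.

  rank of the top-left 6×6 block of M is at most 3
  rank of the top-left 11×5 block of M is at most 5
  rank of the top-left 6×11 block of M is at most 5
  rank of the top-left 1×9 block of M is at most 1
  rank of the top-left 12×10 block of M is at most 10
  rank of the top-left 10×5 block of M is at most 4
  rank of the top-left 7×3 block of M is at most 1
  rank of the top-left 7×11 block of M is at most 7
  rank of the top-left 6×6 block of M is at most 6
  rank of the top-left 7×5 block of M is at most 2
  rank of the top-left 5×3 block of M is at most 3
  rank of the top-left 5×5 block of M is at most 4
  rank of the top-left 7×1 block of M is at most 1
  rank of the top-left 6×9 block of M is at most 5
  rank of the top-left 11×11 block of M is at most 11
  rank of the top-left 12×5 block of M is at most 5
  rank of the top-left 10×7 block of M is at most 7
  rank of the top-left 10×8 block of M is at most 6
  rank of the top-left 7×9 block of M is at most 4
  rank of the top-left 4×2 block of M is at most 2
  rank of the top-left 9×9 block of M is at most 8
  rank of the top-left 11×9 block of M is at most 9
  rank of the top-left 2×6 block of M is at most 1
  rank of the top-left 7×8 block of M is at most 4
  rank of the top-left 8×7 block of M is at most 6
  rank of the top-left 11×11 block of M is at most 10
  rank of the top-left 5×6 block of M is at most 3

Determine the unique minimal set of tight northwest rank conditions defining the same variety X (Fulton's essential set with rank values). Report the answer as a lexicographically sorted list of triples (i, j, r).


Computing R[i][j] = min implied NW-rank bound (n=12, 27 conditions):

  1 1 1 1 1 1 1 1 1 1 1 1
  1 1 1 1 1 1 2 2 2 2 2 2
  1 1 1 2 2 2 3 3 3 3 3 3
  1 1 1 2 2 3 4 4 4 4 4 4
  1 1 1 2 2 3 4 4 4 5 5 5
  1 1 1 2 2 3 4 4 4 5 5 6
  1 1 1 2 2 3 4 4 4 5 6 7
  1 2 2 3 3 4 5 5 5 6 7 8
  1 2 3 4 4 5 6 6 6 7 8 9
  1 2 3 4 4 5 6 6 7 8 9 10
  1 2 3 4 5 6 7 7 8 9 10 11
  1 2 3 4 5 6 7 8 9 10 11 12

second differences of R give the permutation w = (1, 7, 4, 6, 10, 12, 11, 2, 3, 9, 5, 8).

|D(w)|=28, |Ess(w)|=7:

[(2, 6, 1), (6, 11, 5), (7, 3, 1), (7, 5, 2), (7, 9, 4), (10, 5, 4), (10, 8, 6)]


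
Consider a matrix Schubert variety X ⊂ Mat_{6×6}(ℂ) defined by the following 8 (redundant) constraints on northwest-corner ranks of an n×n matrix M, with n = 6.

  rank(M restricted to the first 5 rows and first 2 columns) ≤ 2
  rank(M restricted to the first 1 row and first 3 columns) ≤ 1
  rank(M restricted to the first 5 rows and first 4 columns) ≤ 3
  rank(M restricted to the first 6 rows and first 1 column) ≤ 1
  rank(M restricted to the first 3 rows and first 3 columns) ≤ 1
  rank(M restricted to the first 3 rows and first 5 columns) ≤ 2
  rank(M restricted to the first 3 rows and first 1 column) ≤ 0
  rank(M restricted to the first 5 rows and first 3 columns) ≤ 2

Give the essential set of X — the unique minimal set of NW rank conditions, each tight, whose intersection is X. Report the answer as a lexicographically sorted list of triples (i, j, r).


Recovering R(i,j) via the rank-extension bound from the 8 conditions:

  i=1: 0  1  1  1  1  1
  i=2: 0  1  1  2  2  2
  i=3: 0  1  1  2  2  3
  i=4: 1  2  2  3  3  4
  i=5: 1  2  2  3  4  5
  i=6: 1  2  3  4  5  6

reading off 1-entries of Δ²R: w = (2, 4, 6, 1, 5, 3).

Rothe diagram D(w) (7 cells), 4 SE-corners (essential conditions):

[(3, 1, 0), (3, 3, 1), (3, 5, 2), (5, 3, 2)]


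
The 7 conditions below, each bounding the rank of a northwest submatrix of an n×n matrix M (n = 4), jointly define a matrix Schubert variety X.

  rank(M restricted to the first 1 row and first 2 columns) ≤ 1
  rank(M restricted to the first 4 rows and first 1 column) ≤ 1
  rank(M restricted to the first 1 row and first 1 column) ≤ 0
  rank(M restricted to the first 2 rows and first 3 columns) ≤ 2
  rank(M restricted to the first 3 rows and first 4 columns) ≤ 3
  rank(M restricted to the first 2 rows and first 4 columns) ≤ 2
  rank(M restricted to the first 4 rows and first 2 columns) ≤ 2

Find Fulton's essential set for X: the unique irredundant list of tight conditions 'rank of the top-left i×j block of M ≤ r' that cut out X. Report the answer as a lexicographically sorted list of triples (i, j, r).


Rank table r_w(4×4) implied by the 7 constraints:

  0 1 1 1
  1 2 2 2
  1 2 3 3
  1 2 3 4

the unique w with this rank table is (2, 1, 3, 4).

|D(w)|=1, |Ess(w)|=1:

[(1, 1, 0)]


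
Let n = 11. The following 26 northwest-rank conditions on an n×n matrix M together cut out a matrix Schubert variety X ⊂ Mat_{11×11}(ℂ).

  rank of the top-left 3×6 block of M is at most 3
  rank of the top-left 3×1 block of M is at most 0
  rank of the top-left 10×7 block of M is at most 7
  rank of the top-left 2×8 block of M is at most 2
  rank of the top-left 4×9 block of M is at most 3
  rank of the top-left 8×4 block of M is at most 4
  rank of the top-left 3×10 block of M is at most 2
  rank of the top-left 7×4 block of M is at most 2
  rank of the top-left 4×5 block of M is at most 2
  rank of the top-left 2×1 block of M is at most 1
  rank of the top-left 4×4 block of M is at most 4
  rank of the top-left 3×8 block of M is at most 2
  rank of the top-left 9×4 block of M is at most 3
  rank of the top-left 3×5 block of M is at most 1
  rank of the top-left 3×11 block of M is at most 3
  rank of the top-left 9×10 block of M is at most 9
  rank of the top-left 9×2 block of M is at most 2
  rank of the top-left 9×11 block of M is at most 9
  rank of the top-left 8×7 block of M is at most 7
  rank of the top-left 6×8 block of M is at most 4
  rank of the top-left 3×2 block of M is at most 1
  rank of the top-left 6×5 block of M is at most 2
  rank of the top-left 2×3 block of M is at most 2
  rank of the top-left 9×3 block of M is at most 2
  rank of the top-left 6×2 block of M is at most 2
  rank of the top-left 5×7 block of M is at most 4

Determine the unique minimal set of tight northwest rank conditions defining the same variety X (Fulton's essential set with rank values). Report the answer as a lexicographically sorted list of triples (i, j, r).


Reconstructing r_w from the 26 given conditions:

  R[1]: 0 1 1 1 1 1 1 1 1 1 1
  R[2]: 0 1 1 1 1 2 2 2 2 2 2
  R[3]: 0 1 1 1 1 2 2 2 2 2 3
  R[4]: 1 2 2 2 2 3 3 3 3 3 4
  R[5]: 1 2 2 2 2 3 4 4 4 4 5
  R[6]: 1 2 2 2 2 3 4 4 5 5 6
  R[7]: 1 2 2 2 3 4 5 5 6 6 7
  R[8]: 1 2 2 3 4 5 6 6 7 7 8
  R[9]: 1 2 2 3 4 5 6 7 8 8 9
  R[10]: 1 2 3 4 5 6 7 8 9 9 10
  R[11]: 1 2 3 4 5 6 7 8 9 10 11

reading off 1-entries of Δ²R: w = (2, 6, 11, 1, 7, 9, 5, 4, 8, 3, 10).

|D(w)|=24, |Ess(w)|=7:

[(3, 1, 0), (3, 5, 1), (3, 10, 2), (6, 5, 2), (6, 8, 4), (7, 4, 2), (9, 3, 2)]


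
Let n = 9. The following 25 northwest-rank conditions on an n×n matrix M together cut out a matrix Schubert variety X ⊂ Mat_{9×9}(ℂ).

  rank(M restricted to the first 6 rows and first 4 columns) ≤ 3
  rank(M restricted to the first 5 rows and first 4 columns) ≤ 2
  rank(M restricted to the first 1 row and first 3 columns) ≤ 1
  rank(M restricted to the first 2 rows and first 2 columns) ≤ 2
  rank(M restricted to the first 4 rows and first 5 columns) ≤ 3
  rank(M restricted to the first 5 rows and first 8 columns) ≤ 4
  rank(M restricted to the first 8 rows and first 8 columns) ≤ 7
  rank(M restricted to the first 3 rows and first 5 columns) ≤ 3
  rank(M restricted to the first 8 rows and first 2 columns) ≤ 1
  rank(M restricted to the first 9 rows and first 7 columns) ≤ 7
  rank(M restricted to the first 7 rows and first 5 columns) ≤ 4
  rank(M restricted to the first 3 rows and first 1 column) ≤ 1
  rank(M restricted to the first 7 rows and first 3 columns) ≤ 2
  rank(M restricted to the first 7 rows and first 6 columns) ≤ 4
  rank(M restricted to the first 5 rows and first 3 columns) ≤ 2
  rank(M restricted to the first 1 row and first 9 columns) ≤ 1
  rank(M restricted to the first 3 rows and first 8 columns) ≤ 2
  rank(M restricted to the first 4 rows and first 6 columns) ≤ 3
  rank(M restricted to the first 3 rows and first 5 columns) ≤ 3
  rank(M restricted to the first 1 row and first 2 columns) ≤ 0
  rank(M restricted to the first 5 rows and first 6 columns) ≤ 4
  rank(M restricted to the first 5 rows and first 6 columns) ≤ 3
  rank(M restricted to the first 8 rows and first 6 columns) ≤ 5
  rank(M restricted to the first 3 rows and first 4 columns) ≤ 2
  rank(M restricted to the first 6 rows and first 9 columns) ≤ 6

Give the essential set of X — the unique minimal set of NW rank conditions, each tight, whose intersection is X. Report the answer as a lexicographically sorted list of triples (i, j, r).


Recovering R(i,j) via the rank-extension bound from the 25 conditions:

  R[1]: 0 0 1 1 1 1 1 1 1
  R[2]: 1 1 2 2 2 2 2 2 2
  R[3]: 1 1 2 2 2 2 2 2 3
  R[4]: 1 1 2 2 3 3 3 3 4
  R[5]: 1 1 2 2 3 3 4 4 5
  R[6]: 1 1 2 3 4 4 5 5 6
  R[7]: 1 1 2 3 4 4 5 6 7
  R[8]: 1 1 2 3 4 5 6 7 8
  R[9]: 1 2 3 4 5 6 7 8 9

reading off 1-entries of Δ²R: w = (3, 1, 9, 5, 7, 4, 8, 6, 2).

|D(w)|=17, |Ess(w)|=6:

[(1, 2, 0), (3, 8, 2), (5, 4, 2), (5, 6, 3), (7, 6, 4), (8, 2, 1)]


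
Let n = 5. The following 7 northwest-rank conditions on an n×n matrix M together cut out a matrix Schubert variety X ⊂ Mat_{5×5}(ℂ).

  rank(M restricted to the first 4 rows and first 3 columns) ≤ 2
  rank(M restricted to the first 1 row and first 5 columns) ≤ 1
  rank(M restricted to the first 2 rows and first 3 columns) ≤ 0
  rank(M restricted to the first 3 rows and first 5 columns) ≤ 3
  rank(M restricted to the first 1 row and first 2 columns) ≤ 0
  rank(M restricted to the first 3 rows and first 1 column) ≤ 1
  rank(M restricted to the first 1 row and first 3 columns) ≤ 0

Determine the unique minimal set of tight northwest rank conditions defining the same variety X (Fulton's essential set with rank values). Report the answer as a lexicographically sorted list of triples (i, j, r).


Rank table r_w(5×5) implied by the 7 constraints:

  i=1: 0 0 0 1 1
  i=2: 0 0 0 1 2
  i=3: 1 1 1 2 3
  i=4: 1 2 2 3 4
  i=5: 1 2 3 4 5

the unique w with this rank table is (4, 5, 1, 2, 3).

ℓ(w)=6; the 1 essential cell (i,j,r):

[(2, 3, 0)]


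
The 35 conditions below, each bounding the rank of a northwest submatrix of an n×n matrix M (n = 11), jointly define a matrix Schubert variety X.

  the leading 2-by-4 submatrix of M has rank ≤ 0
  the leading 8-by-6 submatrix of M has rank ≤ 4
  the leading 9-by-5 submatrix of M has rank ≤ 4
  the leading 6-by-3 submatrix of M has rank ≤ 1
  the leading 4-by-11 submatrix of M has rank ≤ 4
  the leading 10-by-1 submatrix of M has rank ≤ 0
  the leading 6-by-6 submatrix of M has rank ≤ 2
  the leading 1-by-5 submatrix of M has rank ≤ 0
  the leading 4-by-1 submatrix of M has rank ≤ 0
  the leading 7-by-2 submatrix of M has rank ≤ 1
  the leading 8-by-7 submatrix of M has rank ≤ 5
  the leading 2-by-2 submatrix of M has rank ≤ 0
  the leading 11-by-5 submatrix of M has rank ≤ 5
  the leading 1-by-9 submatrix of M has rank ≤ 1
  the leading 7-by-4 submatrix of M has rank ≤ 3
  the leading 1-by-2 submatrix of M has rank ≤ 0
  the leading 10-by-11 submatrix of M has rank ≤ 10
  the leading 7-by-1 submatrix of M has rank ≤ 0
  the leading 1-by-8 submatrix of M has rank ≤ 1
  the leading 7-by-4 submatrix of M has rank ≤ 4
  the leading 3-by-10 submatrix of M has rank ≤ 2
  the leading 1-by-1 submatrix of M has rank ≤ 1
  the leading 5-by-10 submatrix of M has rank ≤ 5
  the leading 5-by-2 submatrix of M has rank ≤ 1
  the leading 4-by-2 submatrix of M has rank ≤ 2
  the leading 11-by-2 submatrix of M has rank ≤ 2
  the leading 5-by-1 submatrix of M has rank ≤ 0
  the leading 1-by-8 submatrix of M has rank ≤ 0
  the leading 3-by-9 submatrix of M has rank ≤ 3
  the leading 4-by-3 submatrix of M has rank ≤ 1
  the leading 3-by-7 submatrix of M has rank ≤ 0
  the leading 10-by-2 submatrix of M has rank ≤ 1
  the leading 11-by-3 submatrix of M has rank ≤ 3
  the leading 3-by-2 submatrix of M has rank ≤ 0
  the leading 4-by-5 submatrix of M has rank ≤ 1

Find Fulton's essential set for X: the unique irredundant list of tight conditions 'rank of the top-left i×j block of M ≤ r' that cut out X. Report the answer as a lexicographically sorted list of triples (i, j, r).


Computing R[i][j] = min implied NW-rank bound (n=11, 35 conditions):

  row 1: 0 | 0 | 0 | 0 | 0 | 0 | 0 | 0 | 1 | 1 | 1
  row 2: 0 | 0 | 0 | 0 | 0 | 0 | 0 | 1 | 2 | 2 | 2
  row 3: 0 | 0 | 0 | 0 | 0 | 0 | 0 | 1 | 2 | 2 | 3
  row 4: 0 | 1 | 1 | 1 | 1 | 1 | 1 | 2 | 3 | 3 | 4
  row 5: 0 | 1 | 1 | 2 | 2 | 2 | 2 | 3 | 4 | 4 | 5
  row 6: 0 | 1 | 1 | 2 | 2 | 2 | 3 | 4 | 5 | 5 | 6
  row 7: 0 | 1 | 2 | 3 | 3 | 3 | 4 | 5 | 6 | 6 | 7
  row 8: 0 | 1 | 2 | 3 | 4 | 4 | 5 | 6 | 7 | 7 | 8
  row 9: 0 | 1 | 2 | 3 | 4 | 5 | 6 | 7 | 8 | 8 | 9
  row 10: 0 | 1 | 2 | 3 | 4 | 5 | 6 | 7 | 8 | 9 | 10
  row 11: 1 | 2 | 3 | 4 | 5 | 6 | 7 | 8 | 9 | 10 | 11

hence w(1..11) = (9, 8, 11, 2, 4, 7, 3, 5, 6, 10, 1).

Fulton essential set (6 of the 34 Rothe cells):

[(1, 8, 0), (3, 7, 0), (3, 10, 2), (6, 3, 1), (6, 6, 2), (10, 1, 0)]


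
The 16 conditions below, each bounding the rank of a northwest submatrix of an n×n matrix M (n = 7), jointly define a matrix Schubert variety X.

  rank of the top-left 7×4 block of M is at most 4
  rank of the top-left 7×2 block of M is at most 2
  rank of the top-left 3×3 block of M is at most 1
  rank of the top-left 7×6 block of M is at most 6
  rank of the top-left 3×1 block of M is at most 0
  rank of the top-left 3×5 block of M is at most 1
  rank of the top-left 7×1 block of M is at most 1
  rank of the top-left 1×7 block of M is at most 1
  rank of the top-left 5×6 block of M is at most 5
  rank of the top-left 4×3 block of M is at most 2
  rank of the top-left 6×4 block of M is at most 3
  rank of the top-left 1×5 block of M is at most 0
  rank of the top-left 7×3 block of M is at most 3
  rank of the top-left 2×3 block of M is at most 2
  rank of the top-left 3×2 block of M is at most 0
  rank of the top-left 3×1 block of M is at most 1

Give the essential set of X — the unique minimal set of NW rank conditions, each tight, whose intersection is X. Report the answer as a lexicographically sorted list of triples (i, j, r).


Rank table r_w(7×7) implied by the 16 constraints:

  i=1: 0  0  0  0  0  1  1
  i=2: 0  0  1  1  1  2  2
  i=3: 0  0  1  1  1  2  3
  i=4: 1  1  2  2  2  3  4
  i=5: 1  2  3  3  3  4  5
  i=6: 1  2  3  3  4  5  6
  i=7: 1  2  3  4  5  6  7

the unique w with this rank table is (6, 3, 7, 1, 2, 5, 4).

Fulton essential set (4 of the 12 Rothe cells):

[(1, 5, 0), (3, 2, 0), (3, 5, 1), (6, 4, 3)]


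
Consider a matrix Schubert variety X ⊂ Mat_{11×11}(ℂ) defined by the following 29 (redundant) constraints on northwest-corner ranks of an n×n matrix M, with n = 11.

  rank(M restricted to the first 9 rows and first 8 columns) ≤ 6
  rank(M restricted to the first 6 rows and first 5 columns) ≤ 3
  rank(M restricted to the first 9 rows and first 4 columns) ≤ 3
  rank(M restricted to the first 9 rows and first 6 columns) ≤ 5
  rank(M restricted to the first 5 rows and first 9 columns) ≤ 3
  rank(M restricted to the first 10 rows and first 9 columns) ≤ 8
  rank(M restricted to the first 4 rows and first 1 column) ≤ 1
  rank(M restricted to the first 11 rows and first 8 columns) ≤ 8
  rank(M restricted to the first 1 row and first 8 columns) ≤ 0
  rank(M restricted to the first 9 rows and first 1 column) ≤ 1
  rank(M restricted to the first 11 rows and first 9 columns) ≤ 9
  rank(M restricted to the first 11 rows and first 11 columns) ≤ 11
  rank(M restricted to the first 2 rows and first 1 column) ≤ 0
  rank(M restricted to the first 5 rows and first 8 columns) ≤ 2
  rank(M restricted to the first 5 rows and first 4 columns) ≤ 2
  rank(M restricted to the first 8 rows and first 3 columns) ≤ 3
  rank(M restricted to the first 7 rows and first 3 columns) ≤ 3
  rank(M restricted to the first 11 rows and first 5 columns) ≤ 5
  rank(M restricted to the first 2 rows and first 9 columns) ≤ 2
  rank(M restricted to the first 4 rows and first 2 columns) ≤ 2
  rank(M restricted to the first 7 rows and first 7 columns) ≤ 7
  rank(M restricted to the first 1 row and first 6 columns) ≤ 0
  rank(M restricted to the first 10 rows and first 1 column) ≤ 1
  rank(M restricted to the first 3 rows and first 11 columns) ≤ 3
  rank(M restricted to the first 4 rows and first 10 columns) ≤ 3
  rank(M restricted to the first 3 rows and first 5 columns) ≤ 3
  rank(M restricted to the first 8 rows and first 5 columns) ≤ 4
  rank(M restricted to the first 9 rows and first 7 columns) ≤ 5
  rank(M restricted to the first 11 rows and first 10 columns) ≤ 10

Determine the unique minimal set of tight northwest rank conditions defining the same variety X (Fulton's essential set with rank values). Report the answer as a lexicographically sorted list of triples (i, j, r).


Propagating the 29 rank bounds to every northwest block:

  i=1: 0, 0, 0, 0, 0, 0, 0, 0, 1, 1, 1
  i=2: 0, 1, 1, 1, 1, 1, 1, 1, 2, 2, 2
  i=3: 1, 2, 2, 2, 2, 2, 2, 2, 3, 3, 3
  i=4: 1, 2, 2, 2, 2, 2, 2, 2, 3, 3, 4
  i=5: 1, 2, 2, 2, 2, 2, 2, 2, 3, 4, 5
  i=6: 1, 2, 3, 3, 3, 3, 3, 3, 4, 5, 6
  i=7: 1, 2, 3, 3, 4, 4, 4, 4, 5, 6, 7
  i=8: 1, 2, 3, 3, 4, 5, 5, 5, 6, 7, 8
  i=9: 1, 2, 3, 3, 4, 5, 5, 6, 7, 8, 9
  i=10: 1, 2, 3, 4, 5, 6, 6, 7, 8, 9, 10
  i=11: 1, 2, 3, 4, 5, 6, 7, 8, 9, 10, 11

reading off 1-entries of Δ²R: w = (9, 2, 1, 11, 10, 3, 5, 6, 8, 4, 7).

D(w) has 26 cells with 6 SE-corners; essential set:

[(1, 8, 0), (2, 1, 0), (4, 10, 3), (5, 8, 2), (9, 4, 3), (9, 7, 5)]


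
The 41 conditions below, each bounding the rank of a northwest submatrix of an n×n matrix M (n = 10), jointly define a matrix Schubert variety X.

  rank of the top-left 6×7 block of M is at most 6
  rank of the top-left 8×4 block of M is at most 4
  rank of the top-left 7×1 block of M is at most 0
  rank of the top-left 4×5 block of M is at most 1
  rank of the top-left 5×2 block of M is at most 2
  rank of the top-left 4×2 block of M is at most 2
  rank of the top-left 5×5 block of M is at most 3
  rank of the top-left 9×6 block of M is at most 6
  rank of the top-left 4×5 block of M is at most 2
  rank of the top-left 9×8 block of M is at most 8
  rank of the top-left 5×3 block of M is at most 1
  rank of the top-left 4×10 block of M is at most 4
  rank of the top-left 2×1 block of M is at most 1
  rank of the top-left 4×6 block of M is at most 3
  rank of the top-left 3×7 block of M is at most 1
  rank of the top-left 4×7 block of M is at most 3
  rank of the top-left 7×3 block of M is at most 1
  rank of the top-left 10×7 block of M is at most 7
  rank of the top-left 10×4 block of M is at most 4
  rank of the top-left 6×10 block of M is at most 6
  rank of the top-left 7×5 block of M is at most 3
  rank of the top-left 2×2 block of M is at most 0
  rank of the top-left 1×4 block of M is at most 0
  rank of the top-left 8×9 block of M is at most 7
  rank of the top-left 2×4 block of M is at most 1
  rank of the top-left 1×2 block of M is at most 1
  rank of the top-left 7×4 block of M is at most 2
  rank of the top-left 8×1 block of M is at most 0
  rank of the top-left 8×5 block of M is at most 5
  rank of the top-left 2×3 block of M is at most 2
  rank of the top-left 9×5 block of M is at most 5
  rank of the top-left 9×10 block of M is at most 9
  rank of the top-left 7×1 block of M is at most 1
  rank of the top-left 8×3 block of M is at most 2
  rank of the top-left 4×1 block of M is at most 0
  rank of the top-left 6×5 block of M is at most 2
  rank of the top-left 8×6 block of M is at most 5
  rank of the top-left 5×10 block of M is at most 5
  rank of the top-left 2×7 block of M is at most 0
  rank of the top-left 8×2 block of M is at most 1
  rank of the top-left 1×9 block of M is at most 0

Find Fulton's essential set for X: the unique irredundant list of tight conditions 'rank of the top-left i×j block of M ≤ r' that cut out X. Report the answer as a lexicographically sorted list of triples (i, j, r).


The tightest implied rank at each (i,j), from the 41 conditions:

  row 1: 0  0  0  0  0  0  0  0  0  1
  row 2: 0  0  0  0  0  0  0  1  1  2
  row 3: 0  1  1  1  1  1  1  2  2  3
  row 4: 0  1  1  1  1  2  2  3  3  4
  row 5: 0  1  1  2  2  3  3  4  4  5
  row 6: 0  1  1  2  2  3  4  5  5  6
  row 7: 0  1  1  2  3  4  5  6  6  7
  row 8: 0  1  2  3  4  5  6  7  7  8
  row 9: 1  2  3  4  5  6  7  8  8  9
  row 10: 1  2  3  4  5  6  7  8  9  10

reading off 1-entries of Δ²R: w = (10, 8, 2, 6, 4, 7, 5, 3, 1, 9).

Rothe diagram D(w) (29 cells), 6 SE-corners (essential conditions):

[(1, 9, 0), (2, 7, 0), (4, 5, 1), (6, 5, 2), (7, 3, 1), (8, 1, 0)]


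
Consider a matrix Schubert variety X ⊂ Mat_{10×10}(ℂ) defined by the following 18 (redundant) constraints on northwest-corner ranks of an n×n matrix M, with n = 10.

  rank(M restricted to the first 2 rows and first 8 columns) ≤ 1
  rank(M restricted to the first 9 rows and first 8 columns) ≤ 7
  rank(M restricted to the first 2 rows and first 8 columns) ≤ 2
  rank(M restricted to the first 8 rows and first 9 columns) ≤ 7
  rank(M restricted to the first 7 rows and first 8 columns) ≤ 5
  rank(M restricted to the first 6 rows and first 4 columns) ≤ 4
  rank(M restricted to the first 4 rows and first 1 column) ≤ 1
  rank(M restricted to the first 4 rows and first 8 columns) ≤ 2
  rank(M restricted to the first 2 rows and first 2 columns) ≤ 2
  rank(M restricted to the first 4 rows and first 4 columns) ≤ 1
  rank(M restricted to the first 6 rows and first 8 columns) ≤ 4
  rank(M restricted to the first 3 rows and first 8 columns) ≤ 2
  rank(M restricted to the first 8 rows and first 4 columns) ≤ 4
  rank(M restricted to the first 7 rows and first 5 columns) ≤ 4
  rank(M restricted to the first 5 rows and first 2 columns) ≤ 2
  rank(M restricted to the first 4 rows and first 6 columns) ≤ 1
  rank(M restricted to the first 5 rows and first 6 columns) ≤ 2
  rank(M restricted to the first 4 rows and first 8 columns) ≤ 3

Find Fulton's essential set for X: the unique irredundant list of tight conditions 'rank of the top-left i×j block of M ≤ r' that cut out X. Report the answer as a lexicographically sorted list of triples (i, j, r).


Computing R[i][j] = min implied NW-rank bound (n=10, 18 conditions):

  R[1]: 1 | 1 | 1 | 1 | 1 | 1 | 1 | 1 | 1 | 1
  R[2]: 1 | 1 | 1 | 1 | 1 | 1 | 1 | 1 | 2 | 2
  R[3]: 1 | 1 | 1 | 1 | 1 | 1 | 2 | 2 | 3 | 3
  R[4]: 1 | 1 | 1 | 1 | 1 | 1 | 2 | 2 | 3 | 4
  R[5]: 1 | 2 | 2 | 2 | 2 | 2 | 3 | 3 | 4 | 5
  R[6]: 1 | 2 | 3 | 3 | 3 | 3 | 4 | 4 | 5 | 6
  R[7]: 1 | 2 | 3 | 4 | 4 | 4 | 5 | 5 | 6 | 7
  R[8]: 1 | 2 | 3 | 4 | 5 | 5 | 6 | 6 | 7 | 8
  R[9]: 1 | 2 | 3 | 4 | 5 | 6 | 7 | 7 | 8 | 9
  R[10]: 1 | 2 | 3 | 4 | 5 | 6 | 7 | 8 | 9 | 10

second differences of R give the permutation w = (1, 9, 7, 10, 2, 3, 4, 5, 6, 8).

3 SE-corners of the 18-cell Rothe diagram give Ess(w):

[(2, 8, 1), (4, 6, 1), (4, 8, 2)]


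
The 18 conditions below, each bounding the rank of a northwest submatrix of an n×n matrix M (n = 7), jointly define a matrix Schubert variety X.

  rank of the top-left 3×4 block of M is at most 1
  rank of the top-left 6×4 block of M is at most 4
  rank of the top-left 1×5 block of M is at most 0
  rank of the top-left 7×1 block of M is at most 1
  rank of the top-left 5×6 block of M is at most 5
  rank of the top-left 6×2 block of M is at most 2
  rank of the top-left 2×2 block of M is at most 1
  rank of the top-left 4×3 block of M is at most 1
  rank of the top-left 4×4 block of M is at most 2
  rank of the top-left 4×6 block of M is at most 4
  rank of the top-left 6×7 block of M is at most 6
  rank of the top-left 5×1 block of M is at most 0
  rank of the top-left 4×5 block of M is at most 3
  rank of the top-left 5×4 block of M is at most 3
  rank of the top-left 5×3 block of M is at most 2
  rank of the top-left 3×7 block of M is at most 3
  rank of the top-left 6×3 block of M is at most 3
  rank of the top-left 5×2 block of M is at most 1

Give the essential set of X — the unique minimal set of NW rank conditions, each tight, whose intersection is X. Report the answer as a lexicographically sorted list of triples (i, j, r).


The tightest implied rank at each (i,j), from the 18 conditions:

  row 1: 0 | 0 | 0 | 0 | 0 | 1 | 1
  row 2: 0 | 1 | 1 | 1 | 1 | 2 | 2
  row 3: 0 | 1 | 1 | 1 | 2 | 3 | 3
  row 4: 0 | 1 | 1 | 2 | 3 | 4 | 4
  row 5: 0 | 1 | 2 | 3 | 4 | 5 | 5
  row 6: 1 | 2 | 3 | 4 | 5 | 6 | 6
  row 7: 1 | 2 | 3 | 4 | 5 | 6 | 7

reading off 1-entries of Δ²R: w = (6, 2, 5, 4, 3, 1, 7).

|D(w)|=12, |Ess(w)|=4:

[(1, 5, 0), (3, 4, 1), (4, 3, 1), (5, 1, 0)]
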